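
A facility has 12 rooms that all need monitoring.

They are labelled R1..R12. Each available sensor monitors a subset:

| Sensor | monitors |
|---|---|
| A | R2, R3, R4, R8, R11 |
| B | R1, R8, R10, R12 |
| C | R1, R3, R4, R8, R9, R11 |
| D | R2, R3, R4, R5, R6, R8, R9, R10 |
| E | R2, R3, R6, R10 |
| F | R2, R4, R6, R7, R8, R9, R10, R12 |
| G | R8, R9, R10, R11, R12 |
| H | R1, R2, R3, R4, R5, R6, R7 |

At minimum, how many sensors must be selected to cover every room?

Take {G, H}. Their union is {R1, R2, R3, R4, R5, R6, R7, R8, R9, R10, R11, R12}, which is all 12 rooms.
No single sensor has all 12 rooms (the largest, D, has 8), so 2 is optimal.

2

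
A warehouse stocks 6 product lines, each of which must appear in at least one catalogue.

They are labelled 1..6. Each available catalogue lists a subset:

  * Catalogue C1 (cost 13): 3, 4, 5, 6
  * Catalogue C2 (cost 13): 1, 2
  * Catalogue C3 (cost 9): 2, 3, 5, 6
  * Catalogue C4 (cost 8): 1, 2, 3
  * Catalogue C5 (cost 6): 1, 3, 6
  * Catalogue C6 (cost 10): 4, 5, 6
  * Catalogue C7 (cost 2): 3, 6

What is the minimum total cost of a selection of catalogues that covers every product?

C4, C6 together cover every product (C4 ∪ C6 = {1, 2, 3, 4, 5, 6}); total cost 8 + 10 = 18.
The greedy pick C7, C4, C6 costs 20; no covering selection beats 18.

18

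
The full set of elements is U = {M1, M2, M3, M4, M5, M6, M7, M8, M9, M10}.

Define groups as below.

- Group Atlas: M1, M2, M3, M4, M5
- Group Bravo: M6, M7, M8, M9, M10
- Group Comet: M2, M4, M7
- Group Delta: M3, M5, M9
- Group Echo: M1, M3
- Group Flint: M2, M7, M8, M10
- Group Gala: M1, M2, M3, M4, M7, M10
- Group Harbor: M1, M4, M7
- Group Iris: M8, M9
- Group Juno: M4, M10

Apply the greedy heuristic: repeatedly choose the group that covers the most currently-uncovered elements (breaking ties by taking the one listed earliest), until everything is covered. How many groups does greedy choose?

Greedy: pick Gala (covers 6 new) → pick Bravo (covers 3 new) → pick Atlas (covers 1 new). Total picks: 3.
(The true minimum cover uses only 2 groups, so greedy is not optimal here.)

3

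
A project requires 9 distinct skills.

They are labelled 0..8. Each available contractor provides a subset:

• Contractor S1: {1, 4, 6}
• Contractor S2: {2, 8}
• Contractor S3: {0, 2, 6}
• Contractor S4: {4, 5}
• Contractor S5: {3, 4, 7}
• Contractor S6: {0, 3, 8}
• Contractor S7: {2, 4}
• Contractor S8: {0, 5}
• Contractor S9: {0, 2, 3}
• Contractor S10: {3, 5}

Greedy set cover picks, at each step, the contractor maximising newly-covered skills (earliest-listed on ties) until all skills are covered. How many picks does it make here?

Greedy: pick S1 (covers 3 new) → pick S6 (covers 3 new) → pick S2 (covers 1 new) → pick S4 (covers 1 new) → pick S5 (covers 1 new). Total picks: 5.
(The true minimum cover uses only 4 contractors, so greedy is not optimal here.)

5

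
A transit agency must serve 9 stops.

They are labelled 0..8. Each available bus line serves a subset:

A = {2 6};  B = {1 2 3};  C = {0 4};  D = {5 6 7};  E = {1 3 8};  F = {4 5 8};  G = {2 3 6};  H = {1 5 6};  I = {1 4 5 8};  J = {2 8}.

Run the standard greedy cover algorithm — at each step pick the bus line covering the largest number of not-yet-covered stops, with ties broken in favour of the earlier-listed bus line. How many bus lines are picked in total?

4

Greedy: pick I (covers 4 new) → pick G (covers 3 new) → pick C (covers 1 new) → pick D (covers 1 new). Total picks: 4.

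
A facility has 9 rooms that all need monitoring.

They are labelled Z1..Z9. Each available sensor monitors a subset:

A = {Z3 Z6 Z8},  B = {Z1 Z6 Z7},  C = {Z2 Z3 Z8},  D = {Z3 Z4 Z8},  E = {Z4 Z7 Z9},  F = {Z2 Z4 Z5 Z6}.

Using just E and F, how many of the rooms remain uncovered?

Union of E, F = {Z2, Z4, Z5, Z6, Z7, Z9}.
Not covered: Z1, Z3, Z8 — 3 rooms.

3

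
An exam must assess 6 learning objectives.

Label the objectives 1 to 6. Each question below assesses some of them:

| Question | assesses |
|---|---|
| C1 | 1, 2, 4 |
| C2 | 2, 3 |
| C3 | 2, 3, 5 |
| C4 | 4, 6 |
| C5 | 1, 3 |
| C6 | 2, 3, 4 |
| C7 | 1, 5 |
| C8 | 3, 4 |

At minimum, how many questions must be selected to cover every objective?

Take {C3, C4, C7}. Their union is {1, 2, 3, 4, 5, 6}, which is all 6 objectives.
Only C4 contains 6, so C4 is forced; the remaining 4 objectives need at least 2 more questions (each remaining question adds at most 3) — so at least 3 questions are needed, and 3 is optimal.

3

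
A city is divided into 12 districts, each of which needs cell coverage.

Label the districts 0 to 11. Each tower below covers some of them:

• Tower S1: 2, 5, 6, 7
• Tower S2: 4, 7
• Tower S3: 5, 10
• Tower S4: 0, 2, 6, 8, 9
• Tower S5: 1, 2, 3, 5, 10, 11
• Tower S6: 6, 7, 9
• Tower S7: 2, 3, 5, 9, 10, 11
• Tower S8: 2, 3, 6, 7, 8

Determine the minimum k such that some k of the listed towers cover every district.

3

S2 and S4 and S5 together: S2 ∪ S4 ∪ S5 = {0, 1, 2, 3, 4, 5, 6, 7, 8, 9, 10, 11} — every district is covered.
Only S4 contains 0, so S4 is forced; the remaining 7 districts need at least 2 more towers (each remaining tower adds at most 5) — so at least 3 towers are needed, and 3 is optimal.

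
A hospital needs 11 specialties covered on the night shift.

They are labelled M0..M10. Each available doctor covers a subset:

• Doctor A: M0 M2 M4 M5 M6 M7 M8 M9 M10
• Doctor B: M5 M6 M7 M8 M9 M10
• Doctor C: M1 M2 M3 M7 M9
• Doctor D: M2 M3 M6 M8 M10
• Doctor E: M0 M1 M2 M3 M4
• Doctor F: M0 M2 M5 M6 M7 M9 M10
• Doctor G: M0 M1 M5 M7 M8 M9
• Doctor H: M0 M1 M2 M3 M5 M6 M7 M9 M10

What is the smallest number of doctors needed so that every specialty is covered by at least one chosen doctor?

2

B and E together: B ∪ E = {M0, M1, M2, M3, M4, M5, M6, M7, M8, M9, M10} — every specialty is covered.
No single doctor has all 11 specialties (the largest, A, has 9), so 2 is optimal.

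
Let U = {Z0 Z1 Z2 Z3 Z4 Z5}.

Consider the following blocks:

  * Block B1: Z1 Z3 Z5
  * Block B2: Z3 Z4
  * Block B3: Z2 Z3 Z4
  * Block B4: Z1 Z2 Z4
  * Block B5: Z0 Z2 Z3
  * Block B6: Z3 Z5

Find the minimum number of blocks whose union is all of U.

3

Take {B1, B4, B5}. Their union is {Z0, Z1, Z2, Z3, Z4, Z5}, which is all 6 elements.
Only B5 contains Z0, so B5 is forced; the remaining 3 elements need at least 2 more blocks (each remaining block adds at most 2) — so at least 3 blocks are needed, and 3 is optimal.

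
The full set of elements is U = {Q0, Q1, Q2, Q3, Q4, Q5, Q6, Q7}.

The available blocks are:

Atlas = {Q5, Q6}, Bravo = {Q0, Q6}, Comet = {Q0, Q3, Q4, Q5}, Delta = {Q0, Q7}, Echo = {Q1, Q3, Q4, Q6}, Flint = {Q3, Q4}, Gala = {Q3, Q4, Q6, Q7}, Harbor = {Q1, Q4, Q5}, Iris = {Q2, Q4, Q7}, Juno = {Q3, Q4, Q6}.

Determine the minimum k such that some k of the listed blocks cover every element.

Comet, Echo, and Iris cover everything between them: the union {Q0, Q1, Q2, Q3, Q4, Q5, Q6, Q7} is all of U.
Only Iris contains Q2, so Iris is forced; the remaining 5 elements need at least 2 more blocks (each remaining block adds at most 3) — so at least 3 blocks are needed, and 3 is optimal.

3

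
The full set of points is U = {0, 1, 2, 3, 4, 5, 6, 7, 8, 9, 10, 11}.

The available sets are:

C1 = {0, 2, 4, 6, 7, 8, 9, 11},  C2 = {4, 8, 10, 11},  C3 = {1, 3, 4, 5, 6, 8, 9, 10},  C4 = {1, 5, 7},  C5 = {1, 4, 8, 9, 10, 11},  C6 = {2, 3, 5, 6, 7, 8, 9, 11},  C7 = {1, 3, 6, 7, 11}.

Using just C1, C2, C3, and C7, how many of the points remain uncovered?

0

Union of C1, C2, C3, C7 = {0, 1, 2, 3, 4, 5, 6, 7, 8, 9, 10, 11} — that's every point, so 0 are uncovered.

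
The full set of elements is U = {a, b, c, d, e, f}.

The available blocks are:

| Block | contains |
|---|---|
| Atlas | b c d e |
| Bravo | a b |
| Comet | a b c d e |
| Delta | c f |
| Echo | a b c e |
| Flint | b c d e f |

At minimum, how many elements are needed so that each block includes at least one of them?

2

The 2 elements {b, f} hit every block.
The blocks Bravo, Delta are pairwise disjoint, so any hitting set needs a separate element for each — at least 2. Hence 2 is optimal.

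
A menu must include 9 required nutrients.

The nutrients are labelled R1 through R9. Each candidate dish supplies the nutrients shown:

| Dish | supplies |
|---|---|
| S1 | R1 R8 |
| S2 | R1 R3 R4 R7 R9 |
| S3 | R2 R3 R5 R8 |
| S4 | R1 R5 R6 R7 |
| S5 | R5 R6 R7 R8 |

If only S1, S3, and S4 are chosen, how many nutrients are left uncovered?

2

Union of S1, S3, S4 = {R1, R2, R3, R5, R6, R7, R8}.
Not covered: R4, R9 — 2 nutrients.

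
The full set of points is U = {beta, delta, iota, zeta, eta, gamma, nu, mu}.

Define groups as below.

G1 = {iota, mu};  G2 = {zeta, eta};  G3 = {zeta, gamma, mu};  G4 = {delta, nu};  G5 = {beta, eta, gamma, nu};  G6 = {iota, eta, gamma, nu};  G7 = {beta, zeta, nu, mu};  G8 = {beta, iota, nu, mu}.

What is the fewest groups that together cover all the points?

G4 and G6 and G7 together: G4 ∪ G6 ∪ G7 = {beta, delta, iota, zeta, eta, gamma, nu, mu} — every point is covered.
Only G4 contains delta, so G4 is forced; the remaining 6 points need at least 2 more groups (each remaining group adds at most 3) — so at least 3 groups are needed, and 3 is optimal.

3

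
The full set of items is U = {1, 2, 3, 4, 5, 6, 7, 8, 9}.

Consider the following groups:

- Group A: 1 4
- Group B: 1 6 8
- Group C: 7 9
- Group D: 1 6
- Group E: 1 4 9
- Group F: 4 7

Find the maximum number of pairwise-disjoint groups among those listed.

B, C are pairwise disjoint (B={1,6,8}; C={7,9}).
Every remaining group overlaps one of these, and no 3 of the listed groups are pairwise disjoint, so 2 is the maximum.

2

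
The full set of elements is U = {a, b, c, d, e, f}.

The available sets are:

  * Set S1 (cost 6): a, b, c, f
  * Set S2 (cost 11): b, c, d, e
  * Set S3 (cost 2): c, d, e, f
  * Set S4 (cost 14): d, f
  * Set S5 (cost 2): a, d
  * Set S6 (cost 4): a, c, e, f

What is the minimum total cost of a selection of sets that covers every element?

8

S1, S3 together cover every element (S1 ∪ S3 = {a, b, c, d, e, f}); total cost 6 + 2 = 8.
The greedy pick S3, S5, S1 costs 10; no covering selection beats 8.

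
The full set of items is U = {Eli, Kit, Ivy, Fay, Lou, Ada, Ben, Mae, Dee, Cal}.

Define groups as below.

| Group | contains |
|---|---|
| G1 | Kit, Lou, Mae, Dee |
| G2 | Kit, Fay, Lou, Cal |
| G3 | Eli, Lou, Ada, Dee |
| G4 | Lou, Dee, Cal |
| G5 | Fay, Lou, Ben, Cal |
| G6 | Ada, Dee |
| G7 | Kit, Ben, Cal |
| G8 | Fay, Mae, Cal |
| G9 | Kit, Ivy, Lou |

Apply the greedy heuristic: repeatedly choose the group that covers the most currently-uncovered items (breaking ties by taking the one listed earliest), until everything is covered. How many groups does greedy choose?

Greedy: pick G1 (covers 4 new) → pick G5 (covers 3 new) → pick G3 (covers 2 new) → pick G9 (covers 1 new). Total picks: 4.

4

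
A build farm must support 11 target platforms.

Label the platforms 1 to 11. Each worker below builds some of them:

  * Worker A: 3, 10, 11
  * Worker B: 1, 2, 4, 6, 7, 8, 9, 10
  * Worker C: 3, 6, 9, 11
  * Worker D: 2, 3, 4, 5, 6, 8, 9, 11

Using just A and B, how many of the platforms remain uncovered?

1

Union of A, B = {1, 2, 3, 4, 6, 7, 8, 9, 10, 11}.
Not covered: 5 — 1 platform.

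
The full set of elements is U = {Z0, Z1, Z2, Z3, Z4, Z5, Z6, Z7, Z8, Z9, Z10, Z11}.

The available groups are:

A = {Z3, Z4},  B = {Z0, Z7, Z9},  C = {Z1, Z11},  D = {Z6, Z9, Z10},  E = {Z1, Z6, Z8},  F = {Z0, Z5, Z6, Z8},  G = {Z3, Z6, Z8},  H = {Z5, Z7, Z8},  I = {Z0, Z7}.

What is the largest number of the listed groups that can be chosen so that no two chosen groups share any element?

4

A, C, D, I are pairwise disjoint (A={Z3,Z4}; C={Z1,Z11}; D={Z6,Z9,Z10}; I={Z0,Z7}).
Every remaining group overlaps one of these, and no 5 of the listed groups are pairwise disjoint, so 4 is the maximum.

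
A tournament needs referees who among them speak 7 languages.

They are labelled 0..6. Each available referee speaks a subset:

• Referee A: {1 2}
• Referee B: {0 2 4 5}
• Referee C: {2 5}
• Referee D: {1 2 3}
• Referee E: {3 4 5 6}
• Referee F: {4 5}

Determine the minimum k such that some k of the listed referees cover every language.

3

B and D and E together: B ∪ D ∪ E = {0, 1, 2, 3, 4, 5, 6} — every language is covered.
Only B contains 0, so B is forced; the remaining 3 languages need at least 2 more referees (each remaining referee adds at most 2) — so at least 3 referees are needed, and 3 is optimal.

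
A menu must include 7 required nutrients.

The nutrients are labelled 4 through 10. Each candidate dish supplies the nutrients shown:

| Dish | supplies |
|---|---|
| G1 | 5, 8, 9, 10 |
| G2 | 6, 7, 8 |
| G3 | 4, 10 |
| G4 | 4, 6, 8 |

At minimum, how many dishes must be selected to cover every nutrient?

Take {G1, G2, G4}. Their union is {4, 5, 6, 7, 8, 9, 10}, which is all 7 nutrients.
Only G1 contains 5, so G1 is forced; the remaining 3 nutrients need at least 2 more dishes (each remaining dish adds at most 2) — so at least 3 dishes are needed, and 3 is optimal.

3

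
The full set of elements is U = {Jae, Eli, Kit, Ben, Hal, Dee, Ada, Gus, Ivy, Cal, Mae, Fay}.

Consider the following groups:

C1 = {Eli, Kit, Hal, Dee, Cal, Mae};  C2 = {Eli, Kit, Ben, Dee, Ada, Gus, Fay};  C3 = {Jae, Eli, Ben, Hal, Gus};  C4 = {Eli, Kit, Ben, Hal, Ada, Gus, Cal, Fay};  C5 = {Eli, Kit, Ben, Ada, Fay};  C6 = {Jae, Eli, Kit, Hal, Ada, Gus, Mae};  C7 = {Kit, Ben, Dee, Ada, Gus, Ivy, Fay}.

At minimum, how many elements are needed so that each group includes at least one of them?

2

H = {Eli, Fay} meets every group (each contains at least one member of H), and |H| = 2.
No single element lies in every group, so at least 2 are needed and 2 is optimal.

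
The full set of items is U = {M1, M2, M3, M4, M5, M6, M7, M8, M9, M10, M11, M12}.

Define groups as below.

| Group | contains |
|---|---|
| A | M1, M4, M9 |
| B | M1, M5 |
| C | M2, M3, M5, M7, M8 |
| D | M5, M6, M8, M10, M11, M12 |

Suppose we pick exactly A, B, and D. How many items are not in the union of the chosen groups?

3

Union of A, B, D = {M1, M4, M5, M6, M8, M9, M10, M11, M12}.
Not covered: M2, M3, M7 — 3 items.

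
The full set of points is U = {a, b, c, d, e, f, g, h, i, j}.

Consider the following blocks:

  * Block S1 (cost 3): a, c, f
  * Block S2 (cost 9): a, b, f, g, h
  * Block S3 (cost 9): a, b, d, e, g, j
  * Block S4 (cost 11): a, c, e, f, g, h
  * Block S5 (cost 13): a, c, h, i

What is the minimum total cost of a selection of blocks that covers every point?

S1, S3, S5 together cover every point (S1 ∪ S3 ∪ S5 = {a, b, c, d, e, f, g, h, i, j}); total cost 3 + 9 + 13 = 25.
No covering selection has total cost below 25.

25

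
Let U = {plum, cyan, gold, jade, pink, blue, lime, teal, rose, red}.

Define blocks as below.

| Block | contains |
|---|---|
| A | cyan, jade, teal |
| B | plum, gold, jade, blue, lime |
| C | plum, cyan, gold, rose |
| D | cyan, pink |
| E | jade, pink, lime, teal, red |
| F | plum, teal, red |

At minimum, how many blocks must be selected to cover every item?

3

Take {B, C, E}. Their union is {plum, cyan, gold, jade, pink, blue, lime, teal, rose, red}, which is all 10 items.
Only B contains blue, so B is forced; the remaining 5 items need at least 2 more blocks (each remaining block adds at most 3) — so at least 3 blocks are needed, and 3 is optimal.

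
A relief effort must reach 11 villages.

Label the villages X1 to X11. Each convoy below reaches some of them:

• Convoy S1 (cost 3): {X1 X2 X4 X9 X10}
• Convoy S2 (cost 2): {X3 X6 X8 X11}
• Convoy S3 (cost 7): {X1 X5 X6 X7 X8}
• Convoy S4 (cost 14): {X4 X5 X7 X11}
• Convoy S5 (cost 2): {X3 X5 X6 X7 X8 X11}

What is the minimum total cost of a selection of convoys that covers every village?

S1, S5 together cover every village (S1 ∪ S5 = {X1, X2, X3, X4, X5, X6, X7, X8, X9, X10, X11}); total cost 3 + 2 = 5.
No covering selection has total cost below 5.

5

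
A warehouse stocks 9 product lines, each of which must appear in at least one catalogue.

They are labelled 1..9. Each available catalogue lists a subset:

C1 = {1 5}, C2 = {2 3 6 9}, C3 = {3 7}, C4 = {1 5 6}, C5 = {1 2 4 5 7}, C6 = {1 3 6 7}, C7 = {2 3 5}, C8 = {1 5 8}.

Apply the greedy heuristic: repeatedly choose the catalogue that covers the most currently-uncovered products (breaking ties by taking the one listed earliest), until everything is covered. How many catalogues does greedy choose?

Greedy: pick C5 (covers 5 new) → pick C2 (covers 3 new) → pick C8 (covers 1 new). Total picks: 3.

3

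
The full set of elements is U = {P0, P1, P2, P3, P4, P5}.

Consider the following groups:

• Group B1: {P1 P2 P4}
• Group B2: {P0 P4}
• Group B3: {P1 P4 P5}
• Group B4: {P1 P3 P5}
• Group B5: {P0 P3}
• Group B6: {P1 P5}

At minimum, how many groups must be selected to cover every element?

3

B1, B3, and B5 cover everything between them: the union {P0, P1, P2, P3, P4, P5} is all of U.
Only B1 contains P2, so B1 is forced; the remaining 3 elements need at least 2 more groups (each remaining group adds at most 2) — so at least 3 groups are needed, and 3 is optimal.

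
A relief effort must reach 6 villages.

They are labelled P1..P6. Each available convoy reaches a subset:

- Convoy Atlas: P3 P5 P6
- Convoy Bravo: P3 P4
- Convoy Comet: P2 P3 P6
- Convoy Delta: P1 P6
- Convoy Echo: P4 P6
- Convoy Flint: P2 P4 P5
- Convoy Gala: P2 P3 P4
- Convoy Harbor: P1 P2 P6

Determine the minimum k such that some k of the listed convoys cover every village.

Take {Flint, Gala, Harbor}. Their union is {P1, P2, P3, P4, P5, P6}, which is all 6 villages.
No 2 of the 8 convoys cover everything (all 28 combinations miss at least one village), so 3 is optimal.

3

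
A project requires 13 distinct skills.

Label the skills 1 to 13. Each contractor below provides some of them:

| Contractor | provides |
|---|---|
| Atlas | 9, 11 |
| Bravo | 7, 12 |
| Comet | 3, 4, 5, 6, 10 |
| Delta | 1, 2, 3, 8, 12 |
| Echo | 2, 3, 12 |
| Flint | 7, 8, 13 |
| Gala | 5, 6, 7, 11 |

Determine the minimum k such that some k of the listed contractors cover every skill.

Take {Atlas, Comet, Delta, Flint}. Their union is {1, 2, 3, 4, 5, 6, 7, 8, 9, 10, 11, 12, 13}, which is all 13 skills.
Only Atlas contains 9, so Atlas is forced; the remaining 11 skills need at least 3 more contractors (each remaining contractor adds at most 5) — so at least 4 contractors are needed, and 4 is optimal.

4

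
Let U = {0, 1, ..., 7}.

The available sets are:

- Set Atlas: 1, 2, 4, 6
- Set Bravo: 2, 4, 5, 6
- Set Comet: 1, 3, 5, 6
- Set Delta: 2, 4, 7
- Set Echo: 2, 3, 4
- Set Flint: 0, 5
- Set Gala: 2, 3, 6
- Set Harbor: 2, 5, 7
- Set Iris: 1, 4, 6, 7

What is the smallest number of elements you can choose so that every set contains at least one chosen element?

3

The 3 elements {1, 2, 5} hit every set.
No choice of 2 elements meets every set, so 3 is the minimum.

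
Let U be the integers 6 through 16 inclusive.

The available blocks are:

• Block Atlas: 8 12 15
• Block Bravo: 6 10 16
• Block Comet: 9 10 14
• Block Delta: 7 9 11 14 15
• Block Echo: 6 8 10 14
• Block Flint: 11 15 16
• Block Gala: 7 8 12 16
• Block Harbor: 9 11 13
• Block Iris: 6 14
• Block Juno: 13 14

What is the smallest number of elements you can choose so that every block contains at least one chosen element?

4

H = {8, 10, 11, 14} meets every block (each contains at least one member of H), and |H| = 4.
No choice of 3 elements meets every block, so 4 is the minimum.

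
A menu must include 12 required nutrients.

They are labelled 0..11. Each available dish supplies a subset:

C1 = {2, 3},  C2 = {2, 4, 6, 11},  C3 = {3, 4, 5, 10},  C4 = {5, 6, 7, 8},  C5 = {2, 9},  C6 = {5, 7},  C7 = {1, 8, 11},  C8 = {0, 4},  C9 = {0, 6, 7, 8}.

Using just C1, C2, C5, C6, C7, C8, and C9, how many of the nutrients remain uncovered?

1

Union of C1, C2, C5, C6, C7, C8, C9 = {0, 1, 2, 3, 4, 5, 6, 7, 8, 9, 11}.
Not covered: 10 — 1 nutrient.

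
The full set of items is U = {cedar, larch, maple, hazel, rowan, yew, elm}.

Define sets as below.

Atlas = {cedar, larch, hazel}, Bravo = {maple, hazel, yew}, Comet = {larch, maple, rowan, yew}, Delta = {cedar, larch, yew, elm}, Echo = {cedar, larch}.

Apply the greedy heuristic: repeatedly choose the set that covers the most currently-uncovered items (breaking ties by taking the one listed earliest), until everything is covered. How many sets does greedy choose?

Greedy: pick Comet (covers 4 new) → pick Atlas (covers 2 new) → pick Delta (covers 1 new). Total picks: 3.

3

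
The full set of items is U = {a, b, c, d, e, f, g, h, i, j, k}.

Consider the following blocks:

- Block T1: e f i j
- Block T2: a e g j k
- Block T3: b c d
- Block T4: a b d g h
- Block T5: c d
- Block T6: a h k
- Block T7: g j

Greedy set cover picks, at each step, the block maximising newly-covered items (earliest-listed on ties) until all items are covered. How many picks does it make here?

Greedy: pick T2 (covers 5 new) → pick T3 (covers 3 new) → pick T1 (covers 2 new) → pick T4 (covers 1 new). Total picks: 4.

4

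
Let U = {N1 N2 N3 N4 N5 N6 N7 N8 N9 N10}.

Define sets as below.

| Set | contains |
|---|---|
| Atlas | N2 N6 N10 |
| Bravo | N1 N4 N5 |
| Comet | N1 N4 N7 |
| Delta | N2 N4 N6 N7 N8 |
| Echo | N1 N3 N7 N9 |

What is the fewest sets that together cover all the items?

Take {Atlas, Bravo, Delta, Echo}. Their union is {N1, N2, N3, N4, N5, N6, N7, N8, N9, N10}, which is all 10 items.
No 3 of the 5 sets cover everything (all 10 combinations miss at least one item), so 4 is optimal.

4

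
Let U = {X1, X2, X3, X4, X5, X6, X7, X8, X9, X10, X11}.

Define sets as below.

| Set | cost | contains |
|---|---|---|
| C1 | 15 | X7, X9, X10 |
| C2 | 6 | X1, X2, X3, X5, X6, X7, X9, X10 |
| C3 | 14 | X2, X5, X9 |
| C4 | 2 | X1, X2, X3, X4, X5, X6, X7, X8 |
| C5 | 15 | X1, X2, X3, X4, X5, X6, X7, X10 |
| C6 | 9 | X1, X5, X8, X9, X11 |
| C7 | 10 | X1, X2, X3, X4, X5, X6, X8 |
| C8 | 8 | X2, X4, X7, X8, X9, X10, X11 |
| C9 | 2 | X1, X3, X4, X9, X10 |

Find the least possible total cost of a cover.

10

C4, C8 together cover every element (C4 ∪ C8 = {X1, X2, X3, X4, X5, X6, X7, X8, X9, X10, X11}); total cost 2 + 8 = 10.
The greedy pick C4, C9, C8 costs 12; no covering selection beats 10.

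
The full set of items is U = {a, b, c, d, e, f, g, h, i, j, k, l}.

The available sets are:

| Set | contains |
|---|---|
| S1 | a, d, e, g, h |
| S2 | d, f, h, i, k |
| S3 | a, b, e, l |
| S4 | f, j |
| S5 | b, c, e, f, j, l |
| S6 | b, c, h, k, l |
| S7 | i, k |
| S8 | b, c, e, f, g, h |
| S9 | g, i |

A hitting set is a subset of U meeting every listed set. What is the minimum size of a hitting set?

Take T = {a, g, j, k}. Each listed set contains at least one of these, so T is a hitting set of size 4.
No choice of 3 items meets every set, so 4 is the minimum.

4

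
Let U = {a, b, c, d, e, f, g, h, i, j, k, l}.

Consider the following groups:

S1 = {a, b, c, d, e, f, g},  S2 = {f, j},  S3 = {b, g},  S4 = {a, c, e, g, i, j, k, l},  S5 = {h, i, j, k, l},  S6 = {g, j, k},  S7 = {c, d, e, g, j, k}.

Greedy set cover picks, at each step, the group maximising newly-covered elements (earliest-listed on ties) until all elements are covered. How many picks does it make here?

3

Greedy: pick S4 (covers 8 new) → pick S1 (covers 3 new) → pick S5 (covers 1 new). Total picks: 3.
(The true minimum cover uses only 2 groups, so greedy is not optimal here.)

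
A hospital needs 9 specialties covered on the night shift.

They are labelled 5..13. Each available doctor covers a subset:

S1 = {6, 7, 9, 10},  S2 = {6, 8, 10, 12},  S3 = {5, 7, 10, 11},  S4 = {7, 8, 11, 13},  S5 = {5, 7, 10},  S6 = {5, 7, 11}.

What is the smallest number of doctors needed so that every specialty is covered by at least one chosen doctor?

Take {S1, S2, S4, S6}. Their union is {5, 6, 7, 8, 9, 10, 11, 12, 13}, which is all 9 specialties.
No 3 of the 6 doctors cover everything (all 20 combinations miss at least one specialty), so 4 is optimal.

4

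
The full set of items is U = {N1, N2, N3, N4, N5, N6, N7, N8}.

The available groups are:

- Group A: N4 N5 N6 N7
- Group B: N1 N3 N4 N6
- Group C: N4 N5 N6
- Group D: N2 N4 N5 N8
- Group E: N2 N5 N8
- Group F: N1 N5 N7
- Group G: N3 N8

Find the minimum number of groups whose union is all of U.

A, B, and E cover everything between them: the union {N1, N2, N3, N4, N5, N6, N7, N8} is all of U.
No 2 of the 7 groups cover everything (all 21 combinations miss at least one item), so 3 is optimal.

3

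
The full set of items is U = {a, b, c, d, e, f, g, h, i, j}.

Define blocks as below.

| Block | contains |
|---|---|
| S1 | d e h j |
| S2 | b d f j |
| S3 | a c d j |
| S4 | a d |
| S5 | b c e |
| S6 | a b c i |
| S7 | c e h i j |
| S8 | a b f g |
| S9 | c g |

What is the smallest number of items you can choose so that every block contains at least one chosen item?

3

Take T = {c, d, g}. Each listed block contains at least one of these, so T is a hitting set of size 3.
No choice of 2 items meets every block, so 3 is the minimum.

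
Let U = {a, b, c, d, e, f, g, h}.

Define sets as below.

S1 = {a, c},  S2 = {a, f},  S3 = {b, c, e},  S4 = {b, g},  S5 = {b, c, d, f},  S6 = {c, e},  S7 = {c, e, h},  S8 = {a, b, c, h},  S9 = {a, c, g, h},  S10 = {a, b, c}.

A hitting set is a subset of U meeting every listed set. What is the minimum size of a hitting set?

3

T = {c, f, g} meets every set (each contains at least one member of T), and |T| = 3.
The sets S2, S4, S6 are pairwise disjoint, so any hitting set needs a separate element for each — at least 3. Hence 3 is optimal.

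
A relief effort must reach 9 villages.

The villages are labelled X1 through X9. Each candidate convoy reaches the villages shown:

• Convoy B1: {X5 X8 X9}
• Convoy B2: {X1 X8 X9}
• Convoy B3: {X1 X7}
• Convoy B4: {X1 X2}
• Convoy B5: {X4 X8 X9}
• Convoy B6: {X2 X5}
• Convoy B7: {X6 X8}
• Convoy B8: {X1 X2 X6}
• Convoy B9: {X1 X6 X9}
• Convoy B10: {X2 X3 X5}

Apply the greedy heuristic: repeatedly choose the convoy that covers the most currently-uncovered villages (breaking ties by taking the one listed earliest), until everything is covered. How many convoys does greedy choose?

5

Greedy: pick B1 (covers 3 new) → pick B8 (covers 3 new) → pick B3 (covers 1 new) → pick B5 (covers 1 new) → pick B10 (covers 1 new). Total picks: 5.
(The true minimum cover uses only 4 convoys, so greedy is not optimal here.)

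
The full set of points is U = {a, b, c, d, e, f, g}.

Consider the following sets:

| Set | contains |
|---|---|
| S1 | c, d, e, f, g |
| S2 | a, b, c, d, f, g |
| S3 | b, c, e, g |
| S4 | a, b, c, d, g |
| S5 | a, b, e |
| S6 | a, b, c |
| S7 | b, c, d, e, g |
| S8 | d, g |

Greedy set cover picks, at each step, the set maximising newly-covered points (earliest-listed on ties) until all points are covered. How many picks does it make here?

2

Greedy: pick S2 (covers 6 new) → pick S1 (covers 1 new). Total picks: 2.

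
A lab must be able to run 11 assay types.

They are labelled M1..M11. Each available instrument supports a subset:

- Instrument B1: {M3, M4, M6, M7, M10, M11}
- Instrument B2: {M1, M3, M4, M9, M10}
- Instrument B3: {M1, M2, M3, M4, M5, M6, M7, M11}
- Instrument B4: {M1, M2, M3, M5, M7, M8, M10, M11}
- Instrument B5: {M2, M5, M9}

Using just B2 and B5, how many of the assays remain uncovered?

Union of B2, B5 = {M1, M2, M3, M4, M5, M9, M10}.
Not covered: M6, M7, M8, M11 — 4 assays.

4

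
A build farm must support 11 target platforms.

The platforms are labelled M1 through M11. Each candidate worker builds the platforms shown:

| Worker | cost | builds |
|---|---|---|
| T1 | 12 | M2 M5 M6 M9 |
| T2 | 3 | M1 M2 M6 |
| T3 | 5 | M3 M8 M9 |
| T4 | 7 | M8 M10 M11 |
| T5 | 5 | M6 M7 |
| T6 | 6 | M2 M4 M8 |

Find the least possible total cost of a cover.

38

T1, T2, T3, T4, T5, T6 together cover every platform (T1 ∪ T2 ∪ T3 ∪ T4 ∪ T5 ∪ T6 = {M1, M2, M3, M4, M5, M6, M7, M8, M9, M10, M11}); total cost 12 + 3 + 5 + 7 + 5 + 6 = 38.
No covering selection has total cost below 38.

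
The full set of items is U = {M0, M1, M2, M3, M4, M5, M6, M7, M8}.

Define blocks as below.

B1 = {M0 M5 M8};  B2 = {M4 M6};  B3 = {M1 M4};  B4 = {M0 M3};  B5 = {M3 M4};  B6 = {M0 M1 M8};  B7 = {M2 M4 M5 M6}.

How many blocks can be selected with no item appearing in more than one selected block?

B2, B6 are pairwise disjoint (B2={M4,M6}; B6={M0,M1,M8}).
Every remaining block overlaps one of these, and no 3 of the listed blocks are pairwise disjoint, so 2 is the maximum.

2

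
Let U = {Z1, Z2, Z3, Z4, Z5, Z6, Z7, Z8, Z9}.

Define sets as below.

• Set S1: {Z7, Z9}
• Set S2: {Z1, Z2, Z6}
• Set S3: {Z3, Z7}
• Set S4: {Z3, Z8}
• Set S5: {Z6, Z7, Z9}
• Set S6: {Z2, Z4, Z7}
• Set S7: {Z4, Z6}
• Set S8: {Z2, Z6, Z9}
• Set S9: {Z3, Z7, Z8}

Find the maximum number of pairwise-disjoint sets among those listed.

3

S1, S2, S4 are pairwise disjoint (S1={Z7,Z9}; S2={Z1,Z2,Z6}; S4={Z3,Z8}).
Every remaining set overlaps one of these, and no 4 of the listed sets are pairwise disjoint, so 3 is the maximum.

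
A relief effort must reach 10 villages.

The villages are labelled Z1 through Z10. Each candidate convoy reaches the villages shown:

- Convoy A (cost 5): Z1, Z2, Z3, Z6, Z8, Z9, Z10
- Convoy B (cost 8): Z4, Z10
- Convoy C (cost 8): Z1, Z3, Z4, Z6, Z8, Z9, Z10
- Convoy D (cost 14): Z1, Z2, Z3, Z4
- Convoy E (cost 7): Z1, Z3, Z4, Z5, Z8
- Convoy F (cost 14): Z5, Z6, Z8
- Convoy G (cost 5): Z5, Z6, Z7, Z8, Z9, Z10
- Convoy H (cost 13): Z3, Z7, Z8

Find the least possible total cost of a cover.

17

A, E, G together cover every village (A ∪ E ∪ G = {Z1, Z2, Z3, Z4, Z5, Z6, Z7, Z8, Z9, Z10}); total cost 5 + 7 + 5 = 17.
No covering selection has total cost below 17.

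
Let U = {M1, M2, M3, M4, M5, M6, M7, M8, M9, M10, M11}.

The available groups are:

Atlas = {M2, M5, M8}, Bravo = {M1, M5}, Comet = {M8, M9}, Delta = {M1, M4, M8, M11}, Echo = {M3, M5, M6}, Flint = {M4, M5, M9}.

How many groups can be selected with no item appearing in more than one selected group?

Delta, Echo are pairwise disjoint (Delta={M1,M4,M8,M11}; Echo={M3,M5,M6}).
Every remaining group overlaps one of these, and no 3 of the listed groups are pairwise disjoint, so 2 is the maximum.

2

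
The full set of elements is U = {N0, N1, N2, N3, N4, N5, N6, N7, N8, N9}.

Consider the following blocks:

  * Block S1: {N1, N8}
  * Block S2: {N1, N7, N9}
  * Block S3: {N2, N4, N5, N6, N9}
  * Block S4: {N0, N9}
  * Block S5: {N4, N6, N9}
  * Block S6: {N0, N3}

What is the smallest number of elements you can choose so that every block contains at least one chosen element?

3

The 3 elements {N3, N8, N9} hit every block.
The blocks S1, S3, S6 are pairwise disjoint, so any hitting set needs a separate element for each — at least 3. Hence 3 is optimal.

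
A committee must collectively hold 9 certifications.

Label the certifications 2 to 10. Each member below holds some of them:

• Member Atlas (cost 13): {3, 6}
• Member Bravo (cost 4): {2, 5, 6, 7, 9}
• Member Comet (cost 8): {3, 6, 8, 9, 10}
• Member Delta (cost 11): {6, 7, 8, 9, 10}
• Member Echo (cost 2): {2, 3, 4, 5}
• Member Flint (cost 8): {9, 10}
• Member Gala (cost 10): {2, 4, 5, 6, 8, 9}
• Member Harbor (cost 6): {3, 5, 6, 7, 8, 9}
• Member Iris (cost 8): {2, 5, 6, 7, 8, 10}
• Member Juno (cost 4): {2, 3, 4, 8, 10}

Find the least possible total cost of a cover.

8

Bravo, Juno together cover every certification (Bravo ∪ Juno = {2, 3, 4, 5, 6, 7, 8, 9, 10}); total cost 4 + 4 = 8.
The greedy pick Echo, Bravo, Juno costs 10; no covering selection beats 8.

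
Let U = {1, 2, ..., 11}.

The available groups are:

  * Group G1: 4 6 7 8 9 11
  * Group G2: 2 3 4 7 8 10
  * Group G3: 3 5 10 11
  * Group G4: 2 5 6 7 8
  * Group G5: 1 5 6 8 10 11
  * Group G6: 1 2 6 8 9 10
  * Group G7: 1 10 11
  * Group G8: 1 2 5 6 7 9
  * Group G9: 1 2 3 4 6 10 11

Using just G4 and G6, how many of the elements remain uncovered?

3

Union of G4, G6 = {1, 2, 5, 6, 7, 8, 9, 10}.
Not covered: 3, 4, 11 — 3 elements.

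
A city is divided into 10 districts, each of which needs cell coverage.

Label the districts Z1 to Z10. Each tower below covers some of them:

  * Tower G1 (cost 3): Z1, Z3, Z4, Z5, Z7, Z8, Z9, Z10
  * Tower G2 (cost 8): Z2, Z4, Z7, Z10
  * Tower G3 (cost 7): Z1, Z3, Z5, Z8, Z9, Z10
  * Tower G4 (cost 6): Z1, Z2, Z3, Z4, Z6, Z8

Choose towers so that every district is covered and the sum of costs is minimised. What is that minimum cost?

G1, G4 together cover every district (G1 ∪ G4 = {Z1, Z2, Z3, Z4, Z5, Z6, Z7, Z8, Z9, Z10}); total cost 3 + 6 = 9.
No covering selection has total cost below 9.

9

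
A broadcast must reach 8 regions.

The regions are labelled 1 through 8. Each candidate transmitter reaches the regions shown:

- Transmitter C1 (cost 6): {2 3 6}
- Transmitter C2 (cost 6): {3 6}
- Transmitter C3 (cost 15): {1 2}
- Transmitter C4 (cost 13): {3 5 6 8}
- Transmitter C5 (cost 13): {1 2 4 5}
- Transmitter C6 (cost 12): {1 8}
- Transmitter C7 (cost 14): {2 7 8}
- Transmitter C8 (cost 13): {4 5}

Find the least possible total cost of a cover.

33

C2, C5, C7 together cover every region (C2 ∪ C5 ∪ C7 = {1, 2, 3, 4, 5, 6, 7, 8}); total cost 6 + 13 + 14 = 33.
No covering selection has total cost below 33.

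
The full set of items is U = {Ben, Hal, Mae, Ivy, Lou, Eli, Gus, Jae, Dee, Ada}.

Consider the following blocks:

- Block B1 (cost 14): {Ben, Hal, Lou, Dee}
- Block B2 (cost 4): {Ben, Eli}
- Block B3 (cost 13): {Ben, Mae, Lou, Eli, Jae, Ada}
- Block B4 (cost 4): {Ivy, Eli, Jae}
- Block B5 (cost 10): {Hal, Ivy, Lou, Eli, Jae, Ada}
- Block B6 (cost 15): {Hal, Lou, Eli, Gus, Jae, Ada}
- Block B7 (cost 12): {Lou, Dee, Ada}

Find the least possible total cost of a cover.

B3, B4, B6, B7 together cover every item (B3 ∪ B4 ∪ B6 ∪ B7 = {Ben, Hal, Mae, Ivy, Lou, Eli, Gus, Jae, Dee, Ada}); total cost 13 + 4 + 15 + 12 = 44.
The greedy pick B4, B3, B1, B6 costs 46; no covering selection beats 44.

44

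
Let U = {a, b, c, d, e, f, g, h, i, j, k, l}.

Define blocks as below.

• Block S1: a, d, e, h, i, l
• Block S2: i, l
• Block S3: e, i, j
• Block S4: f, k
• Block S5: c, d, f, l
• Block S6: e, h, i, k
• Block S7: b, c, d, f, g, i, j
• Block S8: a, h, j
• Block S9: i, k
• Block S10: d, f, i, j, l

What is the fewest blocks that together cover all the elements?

Take {S1, S6, S7}. Their union is {a, b, c, d, e, f, g, h, i, j, k, l}, which is all 12 elements.
Only S7 contains b, so S7 is forced; the remaining 5 elements need at least 2 more blocks (each remaining block adds at most 4) — so at least 3 blocks are needed, and 3 is optimal.

3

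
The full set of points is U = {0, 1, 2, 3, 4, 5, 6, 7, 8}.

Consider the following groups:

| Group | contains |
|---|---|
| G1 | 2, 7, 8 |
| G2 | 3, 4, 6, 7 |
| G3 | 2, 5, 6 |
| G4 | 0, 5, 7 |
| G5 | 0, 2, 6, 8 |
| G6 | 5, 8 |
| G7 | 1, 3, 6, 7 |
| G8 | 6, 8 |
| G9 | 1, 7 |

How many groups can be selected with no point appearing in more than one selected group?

G6, G9 are pairwise disjoint (G6={5,8}; G9={1,7}).
Every remaining group overlaps one of these, and no 3 of the listed groups are pairwise disjoint, so 2 is the maximum.

2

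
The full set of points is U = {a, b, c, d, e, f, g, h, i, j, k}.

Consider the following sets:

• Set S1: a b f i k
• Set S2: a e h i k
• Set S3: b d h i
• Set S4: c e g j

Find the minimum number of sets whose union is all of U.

3

S1, S3, and S4 cover everything between them: the union {a, b, c, d, e, f, g, h, i, j, k} is all of U.
Each set has at most 5 points, and 2·5 = 10 < 11 — so at least 3 sets are needed, and 3 is optimal.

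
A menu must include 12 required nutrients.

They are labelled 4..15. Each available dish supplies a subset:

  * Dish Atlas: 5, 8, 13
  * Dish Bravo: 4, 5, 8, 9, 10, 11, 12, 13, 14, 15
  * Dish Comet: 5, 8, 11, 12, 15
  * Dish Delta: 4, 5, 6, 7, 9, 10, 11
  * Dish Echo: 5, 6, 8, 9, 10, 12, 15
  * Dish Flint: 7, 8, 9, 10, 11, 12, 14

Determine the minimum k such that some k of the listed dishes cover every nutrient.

Bravo and Delta together: Bravo ∪ Delta = {4, 5, 6, 7, 8, 9, 10, 11, 12, 13, 14, 15} — every nutrient is covered.
No single dish has all 12 nutrients (the largest, Bravo, has 10), so 2 is optimal.

2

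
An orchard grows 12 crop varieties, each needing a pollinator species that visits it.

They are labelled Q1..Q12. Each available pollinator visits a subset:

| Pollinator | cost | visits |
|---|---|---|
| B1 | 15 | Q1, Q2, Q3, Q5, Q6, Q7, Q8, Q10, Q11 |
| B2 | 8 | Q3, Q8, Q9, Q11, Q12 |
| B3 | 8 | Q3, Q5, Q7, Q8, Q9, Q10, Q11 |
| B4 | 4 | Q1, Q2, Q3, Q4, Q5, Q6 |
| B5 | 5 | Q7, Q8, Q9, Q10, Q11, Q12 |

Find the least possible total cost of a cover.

9

B4, B5 together cover every variety (B4 ∪ B5 = {Q1, Q2, Q3, Q4, Q5, Q6, Q7, Q8, Q9, Q10, Q11, Q12}); total cost 4 + 5 = 9.
No covering selection has total cost below 9.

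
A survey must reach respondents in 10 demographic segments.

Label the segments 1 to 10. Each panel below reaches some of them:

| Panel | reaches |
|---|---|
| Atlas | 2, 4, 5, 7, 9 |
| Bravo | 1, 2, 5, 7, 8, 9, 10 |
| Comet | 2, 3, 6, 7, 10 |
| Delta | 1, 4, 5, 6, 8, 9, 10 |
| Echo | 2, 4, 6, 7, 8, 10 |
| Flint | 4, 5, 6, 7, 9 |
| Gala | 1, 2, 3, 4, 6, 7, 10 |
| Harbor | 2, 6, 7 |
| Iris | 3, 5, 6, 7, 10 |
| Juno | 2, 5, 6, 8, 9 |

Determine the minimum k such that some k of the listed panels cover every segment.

Take {Comet, Delta}. Their union is {1, 2, 3, 4, 5, 6, 7, 8, 9, 10}, which is all 10 segments.
No single panel has all 10 segments (the largest, Bravo, has 7), so 2 is optimal.

2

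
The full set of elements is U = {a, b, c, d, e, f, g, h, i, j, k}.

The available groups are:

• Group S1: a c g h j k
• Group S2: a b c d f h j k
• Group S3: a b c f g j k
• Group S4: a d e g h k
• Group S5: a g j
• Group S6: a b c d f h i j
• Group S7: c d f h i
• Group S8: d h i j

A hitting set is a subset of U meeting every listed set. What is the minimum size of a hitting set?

2

The 2 elements {d, j} hit every group.
The groups S5, S7 are pairwise disjoint, so any hitting set needs a separate element for each — at least 2. Hence 2 is optimal.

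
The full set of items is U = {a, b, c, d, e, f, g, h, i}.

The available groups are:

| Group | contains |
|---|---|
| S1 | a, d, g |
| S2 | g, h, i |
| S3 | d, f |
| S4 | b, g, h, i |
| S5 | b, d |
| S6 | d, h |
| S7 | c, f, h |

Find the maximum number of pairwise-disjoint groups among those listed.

2

S1, S7 are pairwise disjoint (S1={a,d,g}; S7={c,f,h}).
Every remaining group overlaps one of these, and no 3 of the listed groups are pairwise disjoint, so 2 is the maximum.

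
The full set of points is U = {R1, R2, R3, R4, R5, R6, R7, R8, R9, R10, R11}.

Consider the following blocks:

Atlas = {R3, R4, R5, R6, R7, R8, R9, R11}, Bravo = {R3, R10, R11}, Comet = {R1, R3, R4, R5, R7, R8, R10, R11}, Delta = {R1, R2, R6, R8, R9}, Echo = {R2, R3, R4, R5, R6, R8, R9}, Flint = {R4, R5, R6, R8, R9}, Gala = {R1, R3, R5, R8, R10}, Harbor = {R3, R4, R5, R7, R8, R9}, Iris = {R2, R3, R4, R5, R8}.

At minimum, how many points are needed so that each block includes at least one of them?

2

H = {R8, R11} meets every block (each contains at least one member of H), and |H| = 2.
The blocks Bravo, Delta are pairwise disjoint, so any hitting set needs a separate point for each — at least 2. Hence 2 is optimal.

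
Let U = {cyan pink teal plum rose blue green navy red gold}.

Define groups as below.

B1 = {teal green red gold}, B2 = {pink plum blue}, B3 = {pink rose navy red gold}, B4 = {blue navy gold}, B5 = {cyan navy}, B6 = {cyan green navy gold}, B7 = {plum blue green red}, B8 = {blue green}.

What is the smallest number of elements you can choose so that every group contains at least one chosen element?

Take H = {blue, navy, red}. Each listed group contains at least one of these, so H is a hitting set of size 3.
The groups B1, B2, B5 are pairwise disjoint, so any hitting set needs a separate element for each — at least 3. Hence 3 is optimal.

3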